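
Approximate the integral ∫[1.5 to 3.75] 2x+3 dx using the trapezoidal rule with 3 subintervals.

f(x) = 2x+3
a = 1.5, b = 3.75, n = 3
h = (b - a)/n = 0.750000

Trapezoidal rule: (h/2)[f(x₀) + 2f(x₁) + 2f(x₂) + ... + f(xₙ)]

x_0 = 1.5000, f(x_0) = 6.000000, coefficient = 1
x_1 = 2.2500, f(x_1) = 7.500000, coefficient = 2
x_2 = 3.0000, f(x_2) = 9.000000, coefficient = 2
x_3 = 3.7500, f(x_3) = 10.500000, coefficient = 1

I ≈ (0.750000/2) × 49.500000 = 18.562500
Exact value: 18.562500
Error: 0.000000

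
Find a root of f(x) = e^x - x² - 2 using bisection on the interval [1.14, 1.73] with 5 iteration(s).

f(x) = e^x - x² - 2
Initial interval: [1.14, 1.73]

Iteration 1:
  c_1 = (1.140000 + 1.730000)/2 = 1.435000
  f(c_1) = f(1.435000) = 0.140420
  f(a) × f(c) < 0, new interval: [1.140000, 1.435000]
Iteration 2:
  c_2 = (1.140000 + 1.435000)/2 = 1.287500
  f(c_2) = f(1.287500) = -0.033940
  f(a) × f(c) ≥ 0, new interval: [1.287500, 1.435000]
Iteration 3:
  c_3 = (1.287500 + 1.435000)/2 = 1.361250
  f(c_3) = f(1.361250) = 0.048065
  f(a) × f(c) < 0, new interval: [1.287500, 1.361250]
Iteration 4:
  c_4 = (1.287500 + 1.361250)/2 = 1.324375
  f(c_4) = f(1.324375) = 0.005866
  f(a) × f(c) < 0, new interval: [1.287500, 1.324375]
Iteration 5:
  c_5 = (1.287500 + 1.324375)/2 = 1.305938
  f(c_5) = f(1.305938) = -0.014325
  f(a) × f(c) ≥ 0, new interval: [1.305938, 1.324375]

After 5 iteration(s), the approximation is c_5 = 1.305938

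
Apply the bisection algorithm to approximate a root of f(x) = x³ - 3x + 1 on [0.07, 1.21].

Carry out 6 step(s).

f(x) = x³ - 3x + 1
Initial interval: [0.07, 1.21]

Iteration 1:
  c_1 = (0.070000 + 1.210000)/2 = 0.640000
  f(c_1) = f(0.640000) = -0.657856
  f(a) × f(c) < 0, new interval: [0.070000, 0.640000]
Iteration 2:
  c_2 = (0.070000 + 0.640000)/2 = 0.355000
  f(c_2) = f(0.355000) = -0.020261
  f(a) × f(c) < 0, new interval: [0.070000, 0.355000]
Iteration 3:
  c_3 = (0.070000 + 0.355000)/2 = 0.212500
  f(c_3) = f(0.212500) = 0.372096
  f(a) × f(c) ≥ 0, new interval: [0.212500, 0.355000]
Iteration 4:
  c_4 = (0.212500 + 0.355000)/2 = 0.283750
  f(c_4) = f(0.283750) = 0.171596
  f(a) × f(c) ≥ 0, new interval: [0.283750, 0.355000]
Iteration 5:
  c_5 = (0.283750 + 0.355000)/2 = 0.319375
  f(c_5) = f(0.319375) = 0.074451
  f(a) × f(c) ≥ 0, new interval: [0.319375, 0.355000]
Iteration 6:
  c_6 = (0.319375 + 0.355000)/2 = 0.337187
  f(c_6) = f(0.337187) = 0.026774
  f(a) × f(c) ≥ 0, new interval: [0.337187, 0.355000]

After 6 iteration(s), the approximation is c_6 = 0.337187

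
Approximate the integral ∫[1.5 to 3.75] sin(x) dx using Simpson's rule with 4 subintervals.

f(x) = sin(x)
a = 1.5, b = 3.75, n = 4
h = (b - a)/n = 0.562500

Simpson's rule: (h/3)[f(x₀) + 4f(x₁) + 2f(x₂) + ... + f(xₙ)]

x_0 = 1.5000, f(x_0) = 0.997495, coefficient = 1
x_1 = 2.0625, f(x_1) = 0.881530, coefficient = 4
x_2 = 2.6250, f(x_2) = 0.493920, coefficient = 2
x_3 = 3.1875, f(x_3) = -0.045891, coefficient = 4
x_4 = 3.7500, f(x_4) = -0.571561, coefficient = 1

I ≈ (0.562500/3) × 4.756329 = 0.891812
Exact value: 0.891297
Error: 0.000515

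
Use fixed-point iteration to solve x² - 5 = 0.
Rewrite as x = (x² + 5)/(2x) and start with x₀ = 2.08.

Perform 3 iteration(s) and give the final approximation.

Equation: x² - 5 = 0
Fixed-point form: x = (x² + 5)/(2x)
x₀ = 2.08

x_1 = g(2.080000) = 2.241923
x_2 = g(2.241923) = 2.236076
x_3 = g(2.236076) = 2.236068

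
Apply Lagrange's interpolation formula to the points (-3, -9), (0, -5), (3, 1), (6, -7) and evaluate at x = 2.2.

Lagrange interpolation formula:
P(x) = Σ yᵢ × Lᵢ(x)
where Lᵢ(x) = Π_{j≠i} (x - xⱼ)/(xᵢ - xⱼ)

L_0(2.2) = (2.2 - 0)/(-3 - 0) × (2.2 - 3)/(-3 - 3) × (2.2 - 6)/(-3 - 6) = -0.041284
L_1(2.2) = (2.2 - (-3))/(0 - (-3)) × (2.2 - 3)/(0 - 3) × (2.2 - 6)/(0 - 6) = 0.292741
L_2(2.2) = (2.2 - (-3))/(3 - (-3)) × (2.2 - 0)/(3 - 0) × (2.2 - 6)/(3 - 6) = 0.805037
L_3(2.2) = (2.2 - (-3))/(6 - (-3)) × (2.2 - 0)/(6 - 0) × (2.2 - 3)/(6 - 3) = -0.056494

P(2.2) = (-9)×L_0(2.2) + (-5)×L_1(2.2) + 1×L_2(2.2) + (-7)×L_3(2.2)
P(2.2) = 0.108346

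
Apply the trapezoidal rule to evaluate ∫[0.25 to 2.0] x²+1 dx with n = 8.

f(x) = x²+1
a = 0.25, b = 2.0, n = 8
h = (b - a)/n = 0.218750

Trapezoidal rule: (h/2)[f(x₀) + 2f(x₁) + 2f(x₂) + ... + f(xₙ)]

x_0 = 0.2500, f(x_0) = 1.062500, coefficient = 1
x_1 = 0.4688, f(x_1) = 1.219727, coefficient = 2
x_2 = 0.6875, f(x_2) = 1.472656, coefficient = 2
x_3 = 0.9062, f(x_3) = 1.821289, coefficient = 2
x_4 = 1.1250, f(x_4) = 2.265625, coefficient = 2
x_5 = 1.3438, f(x_5) = 2.805664, coefficient = 2
x_6 = 1.5625, f(x_6) = 3.441406, coefficient = 2
x_7 = 1.7812, f(x_7) = 4.172852, coefficient = 2
x_8 = 2.0000, f(x_8) = 5.000000, coefficient = 1

I ≈ (0.218750/2) × 40.460938 = 4.425415
Exact value: 4.411458
Error: 0.013957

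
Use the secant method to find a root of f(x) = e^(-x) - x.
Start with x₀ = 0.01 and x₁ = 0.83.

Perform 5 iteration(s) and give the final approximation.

f(x) = e^(-x) - x
x₀ = 0.01, x₁ = 0.83

Secant formula: x_{n+1} = x_n - f(x_n)(x_n - x_{n-1})/(f(x_n) - f(x_{n-1}))

Iteration 1:
  f(0.010000) = 0.980050
  f(0.830000) = -0.393951
  x_2 = 0.830000 - (-0.393951)×(0.830000 - 0.010000)/(-0.393951 - 0.980050)
       = 0.594891
Iteration 2:
  f(0.830000) = -0.393951
  f(0.594891) = -0.043269
  x_3 = 0.594891 - (-0.043269)×(0.594891 - 0.830000)/(-0.043269 - (-0.393951))
       = 0.565882
Iteration 3:
  f(0.594891) = -0.043269
  f(0.565882) = 0.001976
  x_4 = 0.565882 - 0.001976×(0.565882 - 0.594891)/(0.001976 - (-0.043269))
       = 0.567150
Iteration 4:
  f(0.565882) = 0.001976
  f(0.567150) = -0.000010
  x_5 = 0.567150 - (-0.000010)×(0.567150 - 0.565882)/(-0.000010 - 0.001976)
       = 0.567143
Iteration 5:
  f(0.567150) = -0.000010
  f(0.567143) = 0.000000
  x_6 = 0.567143 - 0.000000×(0.567143 - 0.567150)/(0.000000 - (-0.000010))
       = 0.567143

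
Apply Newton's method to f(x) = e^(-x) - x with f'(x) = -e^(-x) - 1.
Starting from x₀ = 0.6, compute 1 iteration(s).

f(x) = e^(-x) - x
f'(x) = -e^(-x) - 1
x₀ = 0.6

Newton-Raphson formula: x_{n+1} = x_n - f(x_n)/f'(x_n)

Iteration 1:
  f(0.600000) = -0.051188
  f'(0.600000) = -1.548812
  x_1 = 0.600000 - (-0.051188)/(-1.548812) = 0.566950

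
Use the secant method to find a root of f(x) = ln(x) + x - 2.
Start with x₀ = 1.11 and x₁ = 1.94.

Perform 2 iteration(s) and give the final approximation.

f(x) = ln(x) + x - 2
x₀ = 1.11, x₁ = 1.94

Secant formula: x_{n+1} = x_n - f(x_n)(x_n - x_{n-1})/(f(x_n) - f(x_{n-1}))

Iteration 1:
  f(1.110000) = -0.785640
  f(1.940000) = 0.602688
  x_2 = 1.940000 - 0.602688×(1.940000 - 1.110000)/(0.602688 - (-0.785640))
       = 1.579688
Iteration 2:
  f(1.940000) = 0.602688
  f(1.579688) = 0.036916
  x_3 = 1.579688 - 0.036916×(1.579688 - 1.940000)/(0.036916 - 0.602688)
       = 1.556178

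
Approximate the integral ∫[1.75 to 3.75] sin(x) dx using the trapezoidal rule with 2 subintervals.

f(x) = sin(x)
a = 1.75, b = 3.75, n = 2
h = (b - a)/n = 1.000000

Trapezoidal rule: (h/2)[f(x₀) + 2f(x₁) + 2f(x₂) + ... + f(xₙ)]

x_0 = 1.7500, f(x_0) = 0.983986, coefficient = 1
x_1 = 2.7500, f(x_1) = 0.381661, coefficient = 2
x_2 = 3.7500, f(x_2) = -0.571561, coefficient = 1

I ≈ (1.000000/2) × 1.175747 = 0.587873
Exact value: 0.642313
Error: 0.054440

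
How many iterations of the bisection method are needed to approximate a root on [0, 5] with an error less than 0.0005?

We need (b-a)/2^n ≤ 0.0005
(5 - 0)/2^n ≤ 0.0005
5/2^n ≤ 0.0005
2^n ≥ 10000
n ≥ log₂(10000) = 13.29
n ≥ 14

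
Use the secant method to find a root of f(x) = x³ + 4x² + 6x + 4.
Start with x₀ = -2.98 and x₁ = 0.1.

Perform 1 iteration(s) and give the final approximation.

f(x) = x³ + 4x² + 6x + 4
x₀ = -2.98, x₁ = 0.1

Secant formula: x_{n+1} = x_n - f(x_n)(x_n - x_{n-1})/(f(x_n) - f(x_{n-1}))

Iteration 1:
  f(-2.980000) = -4.821992
  f(0.100000) = 4.641000
  x_2 = 0.100000 - 4.641000×(0.100000 - (-2.980000))/(4.641000 - (-4.821992))
       = -1.410546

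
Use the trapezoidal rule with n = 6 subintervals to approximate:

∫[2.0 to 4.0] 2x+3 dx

f(x) = 2x+3
a = 2.0, b = 4.0, n = 6
h = (b - a)/n = 0.333333

Trapezoidal rule: (h/2)[f(x₀) + 2f(x₁) + 2f(x₂) + ... + f(xₙ)]

x_0 = 2.0000, f(x_0) = 7.000000, coefficient = 1
x_1 = 2.3333, f(x_1) = 7.666667, coefficient = 2
x_2 = 2.6667, f(x_2) = 8.333333, coefficient = 2
x_3 = 3.0000, f(x_3) = 9.000000, coefficient = 2
x_4 = 3.3333, f(x_4) = 9.666667, coefficient = 2
x_5 = 3.6667, f(x_5) = 10.333333, coefficient = 2
x_6 = 4.0000, f(x_6) = 11.000000, coefficient = 1

I ≈ (0.333333/2) × 108.000000 = 18.000000
Exact value: 18.000000
Error: 0.000000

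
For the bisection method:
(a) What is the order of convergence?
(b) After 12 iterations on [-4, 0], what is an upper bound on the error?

(a) Bisection has linear (order 1) convergence; the error is halved each step.

(b) Error bound = (b-a)/2^n = (0 - (-4))/2^{12}
    = 4/2^{12}

(a) 1 (linear); (b) error ≤ 9.77e-04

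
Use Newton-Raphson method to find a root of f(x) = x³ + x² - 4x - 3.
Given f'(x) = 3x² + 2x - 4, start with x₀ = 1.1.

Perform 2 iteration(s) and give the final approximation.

f(x) = x³ + x² - 4x - 3
f'(x) = 3x² + 2x - 4
x₀ = 1.1

Newton-Raphson formula: x_{n+1} = x_n - f(x_n)/f'(x_n)

Iteration 1:
  f(1.100000) = -4.859000
  f'(1.100000) = 1.830000
  x_1 = 1.100000 - (-4.859000)/1.830000 = 3.755191
Iteration 2:
  f(3.755191) = 49.034381
  f'(3.755191) = 45.814767
  x_2 = 3.755191 - 49.034381/45.814767 = 2.684917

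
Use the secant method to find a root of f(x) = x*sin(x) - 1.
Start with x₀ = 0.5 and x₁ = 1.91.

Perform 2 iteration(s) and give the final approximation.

f(x) = x*sin(x) - 1
x₀ = 0.5, x₁ = 1.91

Secant formula: x_{n+1} = x_n - f(x_n)(x_n - x_{n-1})/(f(x_n) - f(x_{n-1}))

Iteration 1:
  f(0.500000) = -0.760287
  f(1.910000) = 0.801168
  x_2 = 1.910000 - 0.801168×(1.910000 - 0.500000)/(0.801168 - (-0.760287))
       = 1.186542
Iteration 2:
  f(1.910000) = 0.801168
  f(1.186542) = 0.100018
  x_3 = 1.186542 - 0.100018×(1.186542 - 1.910000)/(0.100018 - 0.801168)
       = 1.083343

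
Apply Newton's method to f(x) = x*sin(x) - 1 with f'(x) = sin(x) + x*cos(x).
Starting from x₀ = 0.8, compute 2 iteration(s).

f(x) = x*sin(x) - 1
f'(x) = sin(x) + x*cos(x)
x₀ = 0.8

Newton-Raphson formula: x_{n+1} = x_n - f(x_n)/f'(x_n)

Iteration 1:
  f(0.800000) = -0.426115
  f'(0.800000) = 1.274721
  x_1 = 0.800000 - (-0.426115)/1.274721 = 1.134281
Iteration 2:
  f(1.134281) = 0.027920
  f'(1.134281) = 1.385786
  x_2 = 1.134281 - 0.027920/1.385786 = 1.114134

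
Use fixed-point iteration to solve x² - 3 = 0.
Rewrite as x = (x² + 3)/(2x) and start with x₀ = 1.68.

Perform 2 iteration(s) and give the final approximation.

Equation: x² - 3 = 0
Fixed-point form: x = (x² + 3)/(2x)
x₀ = 1.68

x_1 = g(1.680000) = 1.732857
x_2 = g(1.732857) = 1.732051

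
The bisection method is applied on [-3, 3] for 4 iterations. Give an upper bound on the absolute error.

Bisection error bound: |error| ≤ (b-a)/2^n
|error| ≤ (3 - (-3))/2^4 = 6/2^4
|error| ≤ 0.3750000000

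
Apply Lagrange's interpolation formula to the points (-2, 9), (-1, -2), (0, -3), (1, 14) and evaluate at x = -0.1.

Lagrange interpolation formula:
P(x) = Σ yᵢ × Lᵢ(x)
where Lᵢ(x) = Π_{j≠i} (x - xⱼ)/(xᵢ - xⱼ)

L_0(-0.1) = (-0.1 - (-1))/(-2 - (-1)) × (-0.1 - 0)/(-2 - 0) × (-0.1 - 1)/(-2 - 1) = -0.016500
L_1(-0.1) = (-0.1 - (-2))/(-1 - (-2)) × (-0.1 - 0)/(-1 - 0) × (-0.1 - 1)/(-1 - 1) = 0.104500
L_2(-0.1) = (-0.1 - (-2))/(0 - (-2)) × (-0.1 - (-1))/(0 - (-1)) × (-0.1 - 1)/(0 - 1) = 0.940500
L_3(-0.1) = (-0.1 - (-2))/(1 - (-2)) × (-0.1 - (-1))/(1 - (-1)) × (-0.1 - 0)/(1 - 0) = -0.028500

P(-0.1) = 9×L_0(-0.1) + (-2)×L_1(-0.1) + (-3)×L_2(-0.1) + 14×L_3(-0.1)
P(-0.1) = -3.578000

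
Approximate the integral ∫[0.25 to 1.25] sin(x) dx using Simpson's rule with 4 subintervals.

f(x) = sin(x)
a = 0.25, b = 1.25, n = 4
h = (b - a)/n = 0.250000

Simpson's rule: (h/3)[f(x₀) + 4f(x₁) + 2f(x₂) + ... + f(xₙ)]

x_0 = 0.2500, f(x_0) = 0.247404, coefficient = 1
x_1 = 0.5000, f(x_1) = 0.479426, coefficient = 4
x_2 = 0.7500, f(x_2) = 0.681639, coefficient = 2
x_3 = 1.0000, f(x_3) = 0.841471, coefficient = 4
x_4 = 1.2500, f(x_4) = 0.948985, coefficient = 1

I ≈ (0.250000/3) × 7.843252 = 0.653604
Exact value: 0.653590
Error: 0.000014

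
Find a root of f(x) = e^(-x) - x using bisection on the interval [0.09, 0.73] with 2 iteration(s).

f(x) = e^(-x) - x
Initial interval: [0.09, 0.73]

Iteration 1:
  c_1 = (0.090000 + 0.730000)/2 = 0.410000
  f(c_1) = f(0.410000) = 0.253650
  f(a) × f(c) ≥ 0, new interval: [0.410000, 0.730000]
Iteration 2:
  c_2 = (0.410000 + 0.730000)/2 = 0.570000
  f(c_2) = f(0.570000) = -0.004475
  f(a) × f(c) < 0, new interval: [0.410000, 0.570000]

After 2 iteration(s), the approximation is c_2 = 0.570000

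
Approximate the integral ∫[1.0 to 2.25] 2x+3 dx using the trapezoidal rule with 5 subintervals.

f(x) = 2x+3
a = 1.0, b = 2.25, n = 5
h = (b - a)/n = 0.250000

Trapezoidal rule: (h/2)[f(x₀) + 2f(x₁) + 2f(x₂) + ... + f(xₙ)]

x_0 = 1.0000, f(x_0) = 5.000000, coefficient = 1
x_1 = 1.2500, f(x_1) = 5.500000, coefficient = 2
x_2 = 1.5000, f(x_2) = 6.000000, coefficient = 2
x_3 = 1.7500, f(x_3) = 6.500000, coefficient = 2
x_4 = 2.0000, f(x_4) = 7.000000, coefficient = 2
x_5 = 2.2500, f(x_5) = 7.500000, coefficient = 1

I ≈ (0.250000/2) × 62.500000 = 7.812500
Exact value: 7.812500
Error: 0.000000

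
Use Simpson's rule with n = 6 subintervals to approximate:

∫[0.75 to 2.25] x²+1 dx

f(x) = x²+1
a = 0.75, b = 2.25, n = 6
h = (b - a)/n = 0.250000

Simpson's rule: (h/3)[f(x₀) + 4f(x₁) + 2f(x₂) + ... + f(xₙ)]

x_0 = 0.7500, f(x_0) = 1.562500, coefficient = 1
x_1 = 1.0000, f(x_1) = 2.000000, coefficient = 4
x_2 = 1.2500, f(x_2) = 2.562500, coefficient = 2
x_3 = 1.5000, f(x_3) = 3.250000, coefficient = 4
x_4 = 1.7500, f(x_4) = 4.062500, coefficient = 2
x_5 = 2.0000, f(x_5) = 5.000000, coefficient = 4
x_6 = 2.2500, f(x_6) = 6.062500, coefficient = 1

I ≈ (0.250000/3) × 61.875000 = 5.156250
Exact value: 5.156250
Error: 0.000000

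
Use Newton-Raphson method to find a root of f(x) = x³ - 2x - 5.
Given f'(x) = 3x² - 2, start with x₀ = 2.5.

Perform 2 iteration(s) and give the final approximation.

f(x) = x³ - 2x - 5
f'(x) = 3x² - 2
x₀ = 2.5

Newton-Raphson formula: x_{n+1} = x_n - f(x_n)/f'(x_n)

Iteration 1:
  f(2.500000) = 5.625000
  f'(2.500000) = 16.750000
  x_1 = 2.500000 - 5.625000/16.750000 = 2.164179
Iteration 2:
  f(2.164179) = 0.807945
  f'(2.164179) = 12.051014
  x_2 = 2.164179 - 0.807945/12.051014 = 2.097135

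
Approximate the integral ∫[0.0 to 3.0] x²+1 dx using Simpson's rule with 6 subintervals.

f(x) = x²+1
a = 0.0, b = 3.0, n = 6
h = (b - a)/n = 0.500000

Simpson's rule: (h/3)[f(x₀) + 4f(x₁) + 2f(x₂) + ... + f(xₙ)]

x_0 = 0.0000, f(x_0) = 1.000000, coefficient = 1
x_1 = 0.5000, f(x_1) = 1.250000, coefficient = 4
x_2 = 1.0000, f(x_2) = 2.000000, coefficient = 2
x_3 = 1.5000, f(x_3) = 3.250000, coefficient = 4
x_4 = 2.0000, f(x_4) = 5.000000, coefficient = 2
x_5 = 2.5000, f(x_5) = 7.250000, coefficient = 4
x_6 = 3.0000, f(x_6) = 10.000000, coefficient = 1

I ≈ (0.500000/3) × 72.000000 = 12.000000
Exact value: 12.000000
Error: 0.000000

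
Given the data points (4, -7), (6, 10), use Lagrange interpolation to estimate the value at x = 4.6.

Lagrange interpolation formula:
P(x) = Σ yᵢ × Lᵢ(x)
where Lᵢ(x) = Π_{j≠i} (x - xⱼ)/(xᵢ - xⱼ)

L_0(4.6) = (4.6 - 6)/(4 - 6) = 0.700000
L_1(4.6) = (4.6 - 4)/(6 - 4) = 0.300000

P(4.6) = (-7)×L_0(4.6) + 10×L_1(4.6)
P(4.6) = -1.900000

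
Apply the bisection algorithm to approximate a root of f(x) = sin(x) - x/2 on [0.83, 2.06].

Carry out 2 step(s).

f(x) = sin(x) - x/2
Initial interval: [0.83, 2.06]

Iteration 1:
  c_1 = (0.830000 + 2.060000)/2 = 1.445000
  f(c_1) = f(1.445000) = 0.269598
  f(a) × f(c) ≥ 0, new interval: [1.445000, 2.060000]
Iteration 2:
  c_2 = (1.445000 + 2.060000)/2 = 1.752500
  f(c_2) = f(1.752500) = 0.107287
  f(a) × f(c) ≥ 0, new interval: [1.752500, 2.060000]

After 2 iteration(s), the approximation is c_2 = 1.752500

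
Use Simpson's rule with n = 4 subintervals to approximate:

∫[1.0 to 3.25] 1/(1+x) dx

f(x) = 1/(1+x)
a = 1.0, b = 3.25, n = 4
h = (b - a)/n = 0.562500

Simpson's rule: (h/3)[f(x₀) + 4f(x₁) + 2f(x₂) + ... + f(xₙ)]

x_0 = 1.0000, f(x_0) = 0.500000, coefficient = 1
x_1 = 1.5625, f(x_1) = 0.390244, coefficient = 4
x_2 = 2.1250, f(x_2) = 0.320000, coefficient = 2
x_3 = 2.6875, f(x_3) = 0.271186, coefficient = 4
x_4 = 3.2500, f(x_4) = 0.235294, coefficient = 1

I ≈ (0.562500/3) × 4.021015 = 0.753940
Exact value: 0.753772
Error: 0.000169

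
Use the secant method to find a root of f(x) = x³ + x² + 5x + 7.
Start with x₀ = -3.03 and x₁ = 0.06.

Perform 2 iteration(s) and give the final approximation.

f(x) = x³ + x² + 5x + 7
x₀ = -3.03, x₁ = 0.06

Secant formula: x_{n+1} = x_n - f(x_n)(x_n - x_{n-1})/(f(x_n) - f(x_{n-1}))

Iteration 1:
  f(-3.030000) = -26.787227
  f(0.060000) = 7.303816
  x_2 = 0.060000 - 7.303816×(0.060000 - (-3.030000))/(7.303816 - (-26.787227))
       = -0.602015
Iteration 2:
  f(0.060000) = 7.303816
  f(-0.602015) = 4.134162
  x_3 = -0.602015 - 4.134162×(-0.602015 - 0.060000)/(4.134162 - 7.303816)
       = -1.465478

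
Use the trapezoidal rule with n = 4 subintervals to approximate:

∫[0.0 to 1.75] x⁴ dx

f(x) = x⁴
a = 0.0, b = 1.75, n = 4
h = (b - a)/n = 0.437500

Trapezoidal rule: (h/2)[f(x₀) + 2f(x₁) + 2f(x₂) + ... + f(xₙ)]

x_0 = 0.0000, f(x_0) = 0.000000, coefficient = 1
x_1 = 0.4375, f(x_1) = 0.036636, coefficient = 2
x_2 = 0.8750, f(x_2) = 0.586182, coefficient = 2
x_3 = 1.3125, f(x_3) = 2.967545, coefficient = 2
x_4 = 1.7500, f(x_4) = 9.378906, coefficient = 1

I ≈ (0.437500/2) × 16.559631 = 3.622419
Exact value: 3.282617
Error: 0.339802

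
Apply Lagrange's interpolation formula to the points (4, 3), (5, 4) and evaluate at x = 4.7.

Lagrange interpolation formula:
P(x) = Σ yᵢ × Lᵢ(x)
where Lᵢ(x) = Π_{j≠i} (x - xⱼ)/(xᵢ - xⱼ)

L_0(4.7) = (4.7 - 5)/(4 - 5) = 0.300000
L_1(4.7) = (4.7 - 4)/(5 - 4) = 0.700000

P(4.7) = 3×L_0(4.7) + 4×L_1(4.7)
P(4.7) = 3.700000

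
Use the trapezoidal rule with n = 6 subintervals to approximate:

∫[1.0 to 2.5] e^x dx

f(x) = e^x
a = 1.0, b = 2.5, n = 6
h = (b - a)/n = 0.250000

Trapezoidal rule: (h/2)[f(x₀) + 2f(x₁) + 2f(x₂) + ... + f(xₙ)]

x_0 = 1.0000, f(x_0) = 2.718282, coefficient = 1
x_1 = 1.2500, f(x_1) = 3.490343, coefficient = 2
x_2 = 1.5000, f(x_2) = 4.481689, coefficient = 2
x_3 = 1.7500, f(x_3) = 5.754603, coefficient = 2
x_4 = 2.0000, f(x_4) = 7.389056, coefficient = 2
x_5 = 2.2500, f(x_5) = 9.487736, coefficient = 2
x_6 = 2.5000, f(x_6) = 12.182494, coefficient = 1

I ≈ (0.250000/2) × 76.107629 = 9.513454
Exact value: 9.464212
Error: 0.049242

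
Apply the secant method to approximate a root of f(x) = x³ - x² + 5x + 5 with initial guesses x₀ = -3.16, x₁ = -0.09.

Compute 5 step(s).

f(x) = x³ - x² + 5x + 5
x₀ = -3.16, x₁ = -0.09

Secant formula: x_{n+1} = x_n - f(x_n)(x_n - x_{n-1})/(f(x_n) - f(x_{n-1}))

Iteration 1:
  f(-3.160000) = -52.340096
  f(-0.090000) = 4.541171
  x_2 = -0.090000 - 4.541171×(-0.090000 - (-3.160000))/(4.541171 - (-52.340096))
       = -0.335096
Iteration 2:
  f(-0.090000) = 4.541171
  f(-0.335096) = 3.174600
  x_3 = -0.335096 - 3.174600×(-0.335096 - (-0.090000))/(3.174600 - 4.541171)
       = -0.904466
Iteration 3:
  f(-0.335096) = 3.174600
  f(-0.904466) = -1.080292
  x_4 = -0.904466 - (-1.080292)×(-0.904466 - (-0.335096))/(-1.080292 - 3.174600)
       = -0.759906
Iteration 4:
  f(-0.904466) = -1.080292
  f(-0.759906) = 0.184198
  x_5 = -0.759906 - 0.184198×(-0.759906 - (-0.904466))/(0.184198 - (-1.080292))
       = -0.780964
Iteration 5:
  f(-0.759906) = 0.184198
  f(-0.780964) = 0.008960
  x_6 = -0.780964 - 0.008960×(-0.780964 - (-0.759906))/(0.008960 - 0.184198)
       = -0.782041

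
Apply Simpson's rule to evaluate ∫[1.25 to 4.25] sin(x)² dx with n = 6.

f(x) = sin(x)²
a = 1.25, b = 4.25, n = 6
h = (b - a)/n = 0.500000

Simpson's rule: (h/3)[f(x₀) + 4f(x₁) + 2f(x₂) + ... + f(xₙ)]

x_0 = 1.2500, f(x_0) = 0.900572, coefficient = 1
x_1 = 1.7500, f(x_1) = 0.968228, coefficient = 4
x_2 = 2.2500, f(x_2) = 0.605398, coefficient = 2
x_3 = 2.7500, f(x_3) = 0.145665, coefficient = 4
x_4 = 3.2500, f(x_4) = 0.011706, coefficient = 2
x_5 = 3.7500, f(x_5) = 0.326682, coefficient = 4
x_6 = 4.2500, f(x_6) = 0.801006, coefficient = 1

I ≈ (0.500000/3) × 8.698089 = 1.449682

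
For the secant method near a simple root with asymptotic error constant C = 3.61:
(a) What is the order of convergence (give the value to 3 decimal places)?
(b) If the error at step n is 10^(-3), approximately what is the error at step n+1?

(a) Secant method has superlinear convergence with order φ = (1+√5)/2 ≈ 1.618.
    This means |e_{n+1}| ≈ C|e_n|^1.618.

(b) With |e_n| = 10^(-3) and C = 3.61:
    |e_{n+1}| ≈ 3.61 × (10^(-3))^1.618 = 3.61 × 10^(-4.85)

(a) ≈ 1.618 (golden ratio); (b) |e_{n+1}| ≈ 5.051e-05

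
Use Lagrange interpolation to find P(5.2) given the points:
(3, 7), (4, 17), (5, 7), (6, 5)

Lagrange interpolation formula:
P(x) = Σ yᵢ × Lᵢ(x)
where Lᵢ(x) = Π_{j≠i} (x - xⱼ)/(xᵢ - xⱼ)

L_0(5.2) = (5.2 - 4)/(3 - 4) × (5.2 - 5)/(3 - 5) × (5.2 - 6)/(3 - 6) = 0.032000
L_1(5.2) = (5.2 - 3)/(4 - 3) × (5.2 - 5)/(4 - 5) × (5.2 - 6)/(4 - 6) = -0.176000
L_2(5.2) = (5.2 - 3)/(5 - 3) × (5.2 - 4)/(5 - 4) × (5.2 - 6)/(5 - 6) = 1.056000
L_3(5.2) = (5.2 - 3)/(6 - 3) × (5.2 - 4)/(6 - 4) × (5.2 - 5)/(6 - 5) = 0.088000

P(5.2) = 7×L_0(5.2) + 17×L_1(5.2) + 7×L_2(5.2) + 5×L_3(5.2)
P(5.2) = 5.064000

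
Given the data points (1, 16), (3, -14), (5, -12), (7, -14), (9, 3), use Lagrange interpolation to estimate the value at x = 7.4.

Lagrange interpolation formula:
P(x) = Σ yᵢ × Lᵢ(x)
where Lᵢ(x) = Π_{j≠i} (x - xⱼ)/(xᵢ - xⱼ)

L_0(7.4) = (7.4 - 3)/(1 - 3) × (7.4 - 5)/(1 - 5) × (7.4 - 7)/(1 - 7) × (7.4 - 9)/(1 - 9) = -0.017600
L_1(7.4) = (7.4 - 1)/(3 - 1) × (7.4 - 5)/(3 - 5) × (7.4 - 7)/(3 - 7) × (7.4 - 9)/(3 - 9) = 0.102400
L_2(7.4) = (7.4 - 1)/(5 - 1) × (7.4 - 3)/(5 - 3) × (7.4 - 7)/(5 - 7) × (7.4 - 9)/(5 - 9) = -0.281600
L_3(7.4) = (7.4 - 1)/(7 - 1) × (7.4 - 3)/(7 - 3) × (7.4 - 5)/(7 - 5) × (7.4 - 9)/(7 - 9) = 1.126400
L_4(7.4) = (7.4 - 1)/(9 - 1) × (7.4 - 3)/(9 - 3) × (7.4 - 5)/(9 - 5) × (7.4 - 7)/(9 - 7) = 0.070400

P(7.4) = 16×L_0(7.4) + (-14)×L_1(7.4) + (-12)×L_2(7.4) + (-14)×L_3(7.4) + 3×L_4(7.4)
P(7.4) = -13.894400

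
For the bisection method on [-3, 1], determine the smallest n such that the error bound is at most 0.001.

We need (b-a)/2^n ≤ 0.001
(1 - (-3))/2^n ≤ 0.001
4/2^n ≤ 0.001
2^n ≥ 4000
n ≥ log₂(4000) = 11.97
n ≥ 12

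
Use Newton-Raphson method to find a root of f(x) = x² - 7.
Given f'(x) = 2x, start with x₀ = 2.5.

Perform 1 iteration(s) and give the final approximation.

f(x) = x² - 7
f'(x) = 2x
x₀ = 2.5

Newton-Raphson formula: x_{n+1} = x_n - f(x_n)/f'(x_n)

Iteration 1:
  f(2.500000) = -0.750000
  f'(2.500000) = 5.000000
  x_1 = 2.500000 - (-0.750000)/5.000000 = 2.650000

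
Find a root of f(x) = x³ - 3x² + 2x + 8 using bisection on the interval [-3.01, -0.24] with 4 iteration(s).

f(x) = x³ - 3x² + 2x + 8
Initial interval: [-3.01, -0.24]

Iteration 1:
  c_1 = (-3.010000 + (-0.240000))/2 = -1.625000
  f(c_1) = f(-1.625000) = -7.462891
  f(a) × f(c) ≥ 0, new interval: [-1.625000, -0.240000]
Iteration 2:
  c_2 = (-1.625000 + (-0.240000))/2 = -0.932500
  f(c_2) = f(-0.932500) = 2.715470
  f(a) × f(c) < 0, new interval: [-1.625000, -0.932500]
Iteration 3:
  c_3 = (-1.625000 + (-0.932500))/2 = -1.278750
  f(c_3) = f(-1.278750) = -1.554119
  f(a) × f(c) ≥ 0, new interval: [-1.278750, -0.932500]
Iteration 4:
  c_4 = (-1.278750 + (-0.932500))/2 = -1.105625
  f(c_4) = f(-1.105625) = 0.770007
  f(a) × f(c) < 0, new interval: [-1.278750, -1.105625]

After 4 iteration(s), the approximation is c_4 = -1.105625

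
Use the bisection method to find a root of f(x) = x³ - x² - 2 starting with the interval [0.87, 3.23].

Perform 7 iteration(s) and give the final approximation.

f(x) = x³ - x² - 2
Initial interval: [0.87, 3.23]

Iteration 1:
  c_1 = (0.870000 + 3.230000)/2 = 2.050000
  f(c_1) = f(2.050000) = 2.412625
  f(a) × f(c) < 0, new interval: [0.870000, 2.050000]
Iteration 2:
  c_2 = (0.870000 + 2.050000)/2 = 1.460000
  f(c_2) = f(1.460000) = -1.019464
  f(a) × f(c) ≥ 0, new interval: [1.460000, 2.050000]
Iteration 3:
  c_3 = (1.460000 + 2.050000)/2 = 1.755000
  f(c_3) = f(1.755000) = 0.325419
  f(a) × f(c) < 0, new interval: [1.460000, 1.755000]
Iteration 4:
  c_4 = (1.460000 + 1.755000)/2 = 1.607500
  f(c_4) = f(1.607500) = -0.430186
  f(a) × f(c) ≥ 0, new interval: [1.607500, 1.755000]
Iteration 5:
  c_5 = (1.607500 + 1.755000)/2 = 1.681250
  f(c_5) = f(1.681250) = -0.074378
  f(a) × f(c) ≥ 0, new interval: [1.681250, 1.755000]
Iteration 6:
  c_6 = (1.681250 + 1.755000)/2 = 1.718125
  f(c_6) = f(1.718125) = 0.119872
  f(a) × f(c) < 0, new interval: [1.681250, 1.718125]
Iteration 7:
  c_7 = (1.681250 + 1.718125)/2 = 1.699688
  f(c_7) = f(1.699688) = 0.021354
  f(a) × f(c) < 0, new interval: [1.681250, 1.699688]

After 7 iteration(s), the approximation is c_7 = 1.699688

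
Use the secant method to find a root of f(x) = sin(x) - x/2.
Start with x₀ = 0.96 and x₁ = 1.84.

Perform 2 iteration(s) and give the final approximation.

f(x) = sin(x) - x/2
x₀ = 0.96, x₁ = 1.84

Secant formula: x_{n+1} = x_n - f(x_n)(x_n - x_{n-1})/(f(x_n) - f(x_{n-1}))

Iteration 1:
  f(0.960000) = 0.339192
  f(1.840000) = 0.043983
  x_2 = 1.840000 - 0.043983×(1.840000 - 0.960000)/(0.043983 - 0.339192)
       = 1.971111
Iteration 2:
  f(1.840000) = 0.043983
  f(1.971111) = -0.064617
  x_3 = 1.971111 - (-0.064617)×(1.971111 - 1.840000)/(-0.064617 - 0.043983)
       = 1.893100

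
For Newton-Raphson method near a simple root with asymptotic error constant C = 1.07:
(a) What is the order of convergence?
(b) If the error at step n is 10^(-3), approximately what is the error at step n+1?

(a) Newton-Raphson has quadratic (order 2) convergence near simple roots.
    This means |e_{n+1}| ≈ C|e_n|².

(b) With |e_n| = 10^(-3) and C = 1.07:
    |e_{n+1}| ≈ 1.07 × (10^(-3))² = 1.07 × 10^(-6)

(a) 2 (quadratic); (b) |e_{n+1}| ≈ 1.070e-06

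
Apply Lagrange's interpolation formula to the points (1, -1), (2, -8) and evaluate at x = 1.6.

Lagrange interpolation formula:
P(x) = Σ yᵢ × Lᵢ(x)
where Lᵢ(x) = Π_{j≠i} (x - xⱼ)/(xᵢ - xⱼ)

L_0(1.6) = (1.6 - 2)/(1 - 2) = 0.400000
L_1(1.6) = (1.6 - 1)/(2 - 1) = 0.600000

P(1.6) = (-1)×L_0(1.6) + (-8)×L_1(1.6)
P(1.6) = -5.200000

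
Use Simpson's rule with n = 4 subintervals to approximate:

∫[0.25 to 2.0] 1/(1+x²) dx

f(x) = 1/(1+x²)
a = 0.25, b = 2.0, n = 4
h = (b - a)/n = 0.437500

Simpson's rule: (h/3)[f(x₀) + 4f(x₁) + 2f(x₂) + ... + f(xₙ)]

x_0 = 0.2500, f(x_0) = 0.941176, coefficient = 1
x_1 = 0.6875, f(x_1) = 0.679045, coefficient = 4
x_2 = 1.1250, f(x_2) = 0.441379, coefficient = 2
x_3 = 1.5625, f(x_3) = 0.290579, coefficient = 4
x_4 = 2.0000, f(x_4) = 0.200000, coefficient = 1

I ≈ (0.437500/3) × 5.902431 = 0.860771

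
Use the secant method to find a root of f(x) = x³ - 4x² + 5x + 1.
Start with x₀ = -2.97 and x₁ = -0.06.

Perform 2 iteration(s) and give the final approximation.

f(x) = x³ - 4x² + 5x + 1
x₀ = -2.97, x₁ = -0.06

Secant formula: x_{n+1} = x_n - f(x_n)(x_n - x_{n-1})/(f(x_n) - f(x_{n-1}))

Iteration 1:
  f(-2.970000) = -75.331673
  f(-0.060000) = 0.685384
  x_2 = -0.060000 - 0.685384×(-0.060000 - (-2.970000))/(0.685384 - (-75.331673))
       = -0.086237
Iteration 2:
  f(-0.060000) = 0.685384
  f(-0.086237) = 0.538426
  x_3 = -0.086237 - 0.538426×(-0.086237 - (-0.060000))/(0.538426 - 0.685384)
       = -0.182365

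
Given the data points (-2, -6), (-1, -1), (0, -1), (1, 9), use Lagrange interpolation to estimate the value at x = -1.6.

Lagrange interpolation formula:
P(x) = Σ yᵢ × Lᵢ(x)
where Lᵢ(x) = Π_{j≠i} (x - xⱼ)/(xᵢ - xⱼ)

L_0(-1.6) = (-1.6 - (-1))/(-2 - (-1)) × (-1.6 - 0)/(-2 - 0) × (-1.6 - 1)/(-2 - 1) = 0.416000
L_1(-1.6) = (-1.6 - (-2))/(-1 - (-2)) × (-1.6 - 0)/(-1 - 0) × (-1.6 - 1)/(-1 - 1) = 0.832000
L_2(-1.6) = (-1.6 - (-2))/(0 - (-2)) × (-1.6 - (-1))/(0 - (-1)) × (-1.6 - 1)/(0 - 1) = -0.312000
L_3(-1.6) = (-1.6 - (-2))/(1 - (-2)) × (-1.6 - (-1))/(1 - (-1)) × (-1.6 - 0)/(1 - 0) = 0.064000

P(-1.6) = (-6)×L_0(-1.6) + (-1)×L_1(-1.6) + (-1)×L_2(-1.6) + 9×L_3(-1.6)
P(-1.6) = -2.440000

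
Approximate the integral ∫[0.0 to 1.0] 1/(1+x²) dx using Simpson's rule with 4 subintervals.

f(x) = 1/(1+x²)
a = 0.0, b = 1.0, n = 4
h = (b - a)/n = 0.250000

Simpson's rule: (h/3)[f(x₀) + 4f(x₁) + 2f(x₂) + ... + f(xₙ)]

x_0 = 0.0000, f(x_0) = 1.000000, coefficient = 1
x_1 = 0.2500, f(x_1) = 0.941176, coefficient = 4
x_2 = 0.5000, f(x_2) = 0.800000, coefficient = 2
x_3 = 0.7500, f(x_3) = 0.640000, coefficient = 4
x_4 = 1.0000, f(x_4) = 0.500000, coefficient = 1

I ≈ (0.250000/3) × 9.424706 = 0.785392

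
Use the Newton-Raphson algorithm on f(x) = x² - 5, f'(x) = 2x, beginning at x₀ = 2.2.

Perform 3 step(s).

f(x) = x² - 5
f'(x) = 2x
x₀ = 2.2

Newton-Raphson formula: x_{n+1} = x_n - f(x_n)/f'(x_n)

Iteration 1:
  f(2.200000) = -0.160000
  f'(2.200000) = 4.400000
  x_1 = 2.200000 - (-0.160000)/4.400000 = 2.236364
Iteration 2:
  f(2.236364) = 0.001322
  f'(2.236364) = 4.472727
  x_2 = 2.236364 - 0.001322/4.472727 = 2.236068
Iteration 3:
  f(2.236068) = 0.000000
  f'(2.236068) = 4.472136
  x_3 = 2.236068 - 0.000000/4.472136 = 2.236068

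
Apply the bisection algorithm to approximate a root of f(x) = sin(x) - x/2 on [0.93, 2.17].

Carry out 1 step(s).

f(x) = sin(x) - x/2
Initial interval: [0.93, 2.17]

Iteration 1:
  c_1 = (0.930000 + 2.170000)/2 = 1.550000
  f(c_1) = f(1.550000) = 0.224784
  f(a) × f(c) ≥ 0, new interval: [1.550000, 2.170000]

After 1 iteration(s), the approximation is c_1 = 1.550000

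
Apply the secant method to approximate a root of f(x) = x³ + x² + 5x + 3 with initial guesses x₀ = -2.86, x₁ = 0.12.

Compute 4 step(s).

f(x) = x³ + x² + 5x + 3
x₀ = -2.86, x₁ = 0.12

Secant formula: x_{n+1} = x_n - f(x_n)(x_n - x_{n-1})/(f(x_n) - f(x_{n-1}))

Iteration 1:
  f(-2.860000) = -26.514056
  f(0.120000) = 3.616128
  x_2 = 0.120000 - 3.616128×(0.120000 - (-2.860000))/(3.616128 - (-26.514056))
       = -0.237650
Iteration 2:
  f(0.120000) = 3.616128
  f(-0.237650) = 1.854805
  x_3 = -0.237650 - 1.854805×(-0.237650 - 0.120000)/(1.854805 - 3.616128)
       = -0.614282
Iteration 3:
  f(-0.237650) = 1.854805
  f(-0.614282) = 0.074135
  x_4 = -0.614282 - 0.074135×(-0.614282 - (-0.237650))/(0.074135 - 1.854805)
       = -0.629963
Iteration 4:
  f(-0.614282) = 0.074135
  f(-0.629963) = -0.002964
  x_5 = -0.629963 - (-0.002964)×(-0.629963 - (-0.614282))/(-0.002964 - 0.074135)
       = -0.629360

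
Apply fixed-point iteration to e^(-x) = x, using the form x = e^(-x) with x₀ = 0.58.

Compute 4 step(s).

Equation: e^(-x) = x
Fixed-point form: x = e^(-x)
x₀ = 0.58

x_1 = g(0.580000) = 0.559898
x_2 = g(0.559898) = 0.571267
x_3 = g(0.571267) = 0.564809
x_4 = g(0.564809) = 0.568469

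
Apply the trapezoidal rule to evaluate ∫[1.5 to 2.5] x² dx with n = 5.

f(x) = x²
a = 1.5, b = 2.5, n = 5
h = (b - a)/n = 0.200000

Trapezoidal rule: (h/2)[f(x₀) + 2f(x₁) + 2f(x₂) + ... + f(xₙ)]

x_0 = 1.5000, f(x_0) = 2.250000, coefficient = 1
x_1 = 1.7000, f(x_1) = 2.890000, coefficient = 2
x_2 = 1.9000, f(x_2) = 3.610000, coefficient = 2
x_3 = 2.1000, f(x_3) = 4.410000, coefficient = 2
x_4 = 2.3000, f(x_4) = 5.290000, coefficient = 2
x_5 = 2.5000, f(x_5) = 6.250000, coefficient = 1

I ≈ (0.200000/2) × 40.900000 = 4.090000
Exact value: 4.083333
Error: 0.006667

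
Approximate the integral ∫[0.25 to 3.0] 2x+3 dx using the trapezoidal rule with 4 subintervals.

f(x) = 2x+3
a = 0.25, b = 3.0, n = 4
h = (b - a)/n = 0.687500

Trapezoidal rule: (h/2)[f(x₀) + 2f(x₁) + 2f(x₂) + ... + f(xₙ)]

x_0 = 0.2500, f(x_0) = 3.500000, coefficient = 1
x_1 = 0.9375, f(x_1) = 4.875000, coefficient = 2
x_2 = 1.6250, f(x_2) = 6.250000, coefficient = 2
x_3 = 2.3125, f(x_3) = 7.625000, coefficient = 2
x_4 = 3.0000, f(x_4) = 9.000000, coefficient = 1

I ≈ (0.687500/2) × 50.000000 = 17.187500
Exact value: 17.187500
Error: 0.000000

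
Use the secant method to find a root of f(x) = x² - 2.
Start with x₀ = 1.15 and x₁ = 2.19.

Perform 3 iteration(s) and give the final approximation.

f(x) = x² - 2
x₀ = 1.15, x₁ = 2.19

Secant formula: x_{n+1} = x_n - f(x_n)(x_n - x_{n-1})/(f(x_n) - f(x_{n-1}))

Iteration 1:
  f(1.150000) = -0.677500
  f(2.190000) = 2.796100
  x_2 = 2.190000 - 2.796100×(2.190000 - 1.150000)/(2.796100 - (-0.677500))
       = 1.352844
Iteration 2:
  f(2.190000) = 2.796100
  f(1.352844) = -0.169812
  x_3 = 1.352844 - (-0.169812)×(1.352844 - 2.190000)/(-0.169812 - 2.796100)
       = 1.400775
Iteration 3:
  f(1.352844) = -0.169812
  f(1.400775) = -0.037828
  x_4 = 1.400775 - (-0.037828)×(1.400775 - 1.352844)/(-0.037828 - (-0.169812))
       = 1.414513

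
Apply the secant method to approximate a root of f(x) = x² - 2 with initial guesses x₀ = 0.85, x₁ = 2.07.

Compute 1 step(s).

f(x) = x² - 2
x₀ = 0.85, x₁ = 2.07

Secant formula: x_{n+1} = x_n - f(x_n)(x_n - x_{n-1})/(f(x_n) - f(x_{n-1}))

Iteration 1:
  f(0.850000) = -1.277500
  f(2.070000) = 2.284900
  x_2 = 2.070000 - 2.284900×(2.070000 - 0.850000)/(2.284900 - (-1.277500))
       = 1.287500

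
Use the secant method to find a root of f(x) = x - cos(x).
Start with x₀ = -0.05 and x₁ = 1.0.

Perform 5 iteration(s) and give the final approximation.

f(x) = x - cos(x)
x₀ = -0.05, x₁ = 1.0

Secant formula: x_{n+1} = x_n - f(x_n)(x_n - x_{n-1})/(f(x_n) - f(x_{n-1}))

Iteration 1:
  f(-0.050000) = -1.048750
  f(1.000000) = 0.459698
  x_2 = 1.000000 - 0.459698×(1.000000 - (-0.050000))/(0.459698 - (-1.048750))
       = 0.680014
Iteration 2:
  f(1.000000) = 0.459698
  f(0.680014) = -0.097550
  x_3 = 0.680014 - (-0.097550)×(0.680014 - 1.000000)/(-0.097550 - 0.459698)
       = 0.736030
Iteration 3:
  f(0.680014) = -0.097550
  f(0.736030) = -0.005110
  x_4 = 0.736030 - (-0.005110)×(0.736030 - 0.680014)/(-0.005110 - (-0.097550))
       = 0.739126
Iteration 4:
  f(0.736030) = -0.005110
  f(0.739126) = 0.000069
  x_5 = 0.739126 - 0.000069×(0.739126 - 0.736030)/(0.000069 - (-0.005110))
       = 0.739085
Iteration 5:
  f(0.739126) = 0.000069
  f(0.739085) = 0.000000
  x_6 = 0.739085 - 0.000000×(0.739085 - 0.739126)/(0.000000 - 0.000069)
       = 0.739085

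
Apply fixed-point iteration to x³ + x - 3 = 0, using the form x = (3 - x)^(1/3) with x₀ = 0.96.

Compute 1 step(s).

Equation: x³ + x - 3 = 0
Fixed-point form: x = (3 - x)^(1/3)
x₀ = 0.96

x_1 = g(0.960000) = 1.268265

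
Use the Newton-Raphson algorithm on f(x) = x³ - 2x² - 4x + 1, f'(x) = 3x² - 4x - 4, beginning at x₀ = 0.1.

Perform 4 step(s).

f(x) = x³ - 2x² - 4x + 1
f'(x) = 3x² - 4x - 4
x₀ = 0.1

Newton-Raphson formula: x_{n+1} = x_n - f(x_n)/f'(x_n)

Iteration 1:
  f(0.100000) = 0.581000
  f'(0.100000) = -4.370000
  x_1 = 0.100000 - 0.581000/(-4.370000) = 0.232952
Iteration 2:
  f(0.232952) = -0.027699
  f'(0.232952) = -4.769008
  x_2 = 0.232952 - (-0.027699)/(-4.769008) = 0.227144
Iteration 3:
  f(0.227144) = -0.000044
  f'(0.227144) = -4.753792
  x_3 = 0.227144 - (-0.000044)/(-4.753792) = 0.227134
Iteration 4:
  f(0.227134) = 0.000000
  f'(0.227134) = -4.753768
  x_4 = 0.227134 - 0.000000/(-4.753768) = 0.227134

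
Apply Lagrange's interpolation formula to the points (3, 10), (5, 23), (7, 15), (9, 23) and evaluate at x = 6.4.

Lagrange interpolation formula:
P(x) = Σ yᵢ × Lᵢ(x)
where Lᵢ(x) = Π_{j≠i} (x - xⱼ)/(xᵢ - xⱼ)

L_0(6.4) = (6.4 - 5)/(3 - 5) × (6.4 - 7)/(3 - 7) × (6.4 - 9)/(3 - 9) = -0.045500
L_1(6.4) = (6.4 - 3)/(5 - 3) × (6.4 - 7)/(5 - 7) × (6.4 - 9)/(5 - 9) = 0.331500
L_2(6.4) = (6.4 - 3)/(7 - 3) × (6.4 - 5)/(7 - 5) × (6.4 - 9)/(7 - 9) = 0.773500
L_3(6.4) = (6.4 - 3)/(9 - 3) × (6.4 - 5)/(9 - 5) × (6.4 - 7)/(9 - 7) = -0.059500

P(6.4) = 10×L_0(6.4) + 23×L_1(6.4) + 15×L_2(6.4) + 23×L_3(6.4)
P(6.4) = 17.403500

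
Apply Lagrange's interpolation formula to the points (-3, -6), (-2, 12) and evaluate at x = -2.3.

Lagrange interpolation formula:
P(x) = Σ yᵢ × Lᵢ(x)
where Lᵢ(x) = Π_{j≠i} (x - xⱼ)/(xᵢ - xⱼ)

L_0(-2.3) = (-2.3 - (-2))/(-3 - (-2)) = 0.300000
L_1(-2.3) = (-2.3 - (-3))/(-2 - (-3)) = 0.700000

P(-2.3) = (-6)×L_0(-2.3) + 12×L_1(-2.3)
P(-2.3) = 6.600000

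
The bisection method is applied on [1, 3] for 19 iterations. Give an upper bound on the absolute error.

Bisection error bound: |error| ≤ (b-a)/2^n
|error| ≤ (3 - 1)/2^19 = 2/2^19
|error| ≤ 0.0000038147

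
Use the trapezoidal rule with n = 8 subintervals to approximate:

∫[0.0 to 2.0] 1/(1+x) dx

f(x) = 1/(1+x)
a = 0.0, b = 2.0, n = 8
h = (b - a)/n = 0.250000

Trapezoidal rule: (h/2)[f(x₀) + 2f(x₁) + 2f(x₂) + ... + f(xₙ)]

x_0 = 0.0000, f(x_0) = 1.000000, coefficient = 1
x_1 = 0.2500, f(x_1) = 0.800000, coefficient = 2
x_2 = 0.5000, f(x_2) = 0.666667, coefficient = 2
x_3 = 0.7500, f(x_3) = 0.571429, coefficient = 2
x_4 = 1.0000, f(x_4) = 0.500000, coefficient = 2
x_5 = 1.2500, f(x_5) = 0.444444, coefficient = 2
x_6 = 1.5000, f(x_6) = 0.400000, coefficient = 2
x_7 = 1.7500, f(x_7) = 0.363636, coefficient = 2
x_8 = 2.0000, f(x_8) = 0.333333, coefficient = 1

I ≈ (0.250000/2) × 8.825685 = 1.103211
Exact value: 1.098612
Error: 0.004598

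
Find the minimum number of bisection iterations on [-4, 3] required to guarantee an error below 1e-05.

We need (b-a)/2^n ≤ 1e-05
(3 - (-4))/2^n ≤ 1e-05
7/2^n ≤ 1e-05
2^n ≥ 700000
n ≥ log₂(700000) = 19.42
n ≥ 20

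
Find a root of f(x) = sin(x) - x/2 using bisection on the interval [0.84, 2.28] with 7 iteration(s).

f(x) = sin(x) - x/2
Initial interval: [0.84, 2.28]

Iteration 1:
  c_1 = (0.840000 + 2.280000)/2 = 1.560000
  f(c_1) = f(1.560000) = 0.219942
  f(a) × f(c) ≥ 0, new interval: [1.560000, 2.280000]
Iteration 2:
  c_2 = (1.560000 + 2.280000)/2 = 1.920000
  f(c_2) = f(1.920000) = -0.020355
  f(a) × f(c) < 0, new interval: [1.560000, 1.920000]
Iteration 3:
  c_3 = (1.560000 + 1.920000)/2 = 1.740000
  f(c_3) = f(1.740000) = 0.115719
  f(a) × f(c) ≥ 0, new interval: [1.740000, 1.920000]
Iteration 4:
  c_4 = (1.740000 + 1.920000)/2 = 1.830000
  f(c_4) = f(1.830000) = 0.051594
  f(a) × f(c) ≥ 0, new interval: [1.830000, 1.920000]
Iteration 5:
  c_5 = (1.830000 + 1.920000)/2 = 1.875000
  f(c_5) = f(1.875000) = 0.016586
  f(a) × f(c) ≥ 0, new interval: [1.875000, 1.920000]
Iteration 6:
  c_6 = (1.875000 + 1.920000)/2 = 1.897500
  f(c_6) = f(1.897500) = -0.001645
  f(a) × f(c) < 0, new interval: [1.875000, 1.897500]
Iteration 7:
  c_7 = (1.875000 + 1.897500)/2 = 1.886250
  f(c_7) = f(1.886250) = 0.007531
  f(a) × f(c) ≥ 0, new interval: [1.886250, 1.897500]

After 7 iteration(s), the approximation is c_7 = 1.886250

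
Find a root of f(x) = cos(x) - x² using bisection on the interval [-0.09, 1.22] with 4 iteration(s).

f(x) = cos(x) - x²
Initial interval: [-0.09, 1.22]

Iteration 1:
  c_1 = (-0.090000 + 1.220000)/2 = 0.565000
  f(c_1) = f(0.565000) = 0.525364
  f(a) × f(c) ≥ 0, new interval: [0.565000, 1.220000]
Iteration 2:
  c_2 = (0.565000 + 1.220000)/2 = 0.892500
  f(c_2) = f(0.892500) = -0.169089
  f(a) × f(c) < 0, new interval: [0.565000, 0.892500]
Iteration 3:
  c_3 = (0.565000 + 0.892500)/2 = 0.728750
  f(c_3) = f(0.728750) = 0.214931
  f(a) × f(c) ≥ 0, new interval: [0.728750, 0.892500]
Iteration 4:
  c_4 = (0.728750 + 0.892500)/2 = 0.810625
  f(c_4) = f(0.810625) = 0.031933
  f(a) × f(c) ≥ 0, new interval: [0.810625, 0.892500]

After 4 iteration(s), the approximation is c_4 = 0.810625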